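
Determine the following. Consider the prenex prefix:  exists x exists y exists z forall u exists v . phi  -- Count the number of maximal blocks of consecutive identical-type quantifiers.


Quantifier-type sequence: E E E A E  (A=forall, E=exists)
Group into maximal same-type runs:
  Ex3 | Ax1 | Ex1
Number of blocks = 3

3


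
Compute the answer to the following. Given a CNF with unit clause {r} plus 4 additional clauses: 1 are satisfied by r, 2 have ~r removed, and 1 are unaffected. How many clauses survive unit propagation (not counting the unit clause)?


Satisfied (removed): 1
Shortened (remain): 2
Unchanged (remain): 1
Remaining = 2 + 1 = 3

3


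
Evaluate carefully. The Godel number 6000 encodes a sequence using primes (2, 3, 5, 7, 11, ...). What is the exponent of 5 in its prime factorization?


Factorize 6000 by dividing by 5 repeatedly.
Division steps: 5 divides 6000 exactly 3 time(s).
Exponent of 5 = 3

3


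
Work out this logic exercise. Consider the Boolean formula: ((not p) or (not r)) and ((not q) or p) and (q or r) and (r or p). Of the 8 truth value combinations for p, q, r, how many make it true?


Evaluate all 8 assignments for p, q, r:
p=0, q=0, r=0: 0
p=0, q=0, r=1: 1
p=0, q=1, r=0: 0
p=0, q=1, r=1: 0
p=1, q=0, r=0: 0
p=1, q=0, r=1: 0
p=1, q=1, r=0: 1
p=1, q=1, r=1: 0
Satisfying count = 2

2


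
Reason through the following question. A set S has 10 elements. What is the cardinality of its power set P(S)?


The power set of a set with n elements has 2^n elements.
|P(S)| = 2^10 = 1024

1024


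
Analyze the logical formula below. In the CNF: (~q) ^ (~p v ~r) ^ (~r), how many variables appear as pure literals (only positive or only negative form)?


Check each variable for pure literal status:
p: pure negative
q: pure negative
r: pure negative
Pure literal count = 3

3


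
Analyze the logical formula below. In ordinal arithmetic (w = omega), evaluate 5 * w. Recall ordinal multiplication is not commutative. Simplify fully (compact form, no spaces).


Compute 5 * w.
Ordinal * is associative and left-distributive over +, but NOT commutative; for finite n>1, n*w = w but w*n stays w*n.
For finite n>0, n * w = sup{n*k : k<w} = w. So 5 * w = w.
Result = w

w


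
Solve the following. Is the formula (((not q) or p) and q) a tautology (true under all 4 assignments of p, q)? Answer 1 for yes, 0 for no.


Check all 4 assignments:
p=0, q=0: 0
p=0, q=1: 0
p=1, q=0: 0
p=1, q=1: 1
Satisfying count = 1/4.
Tautology iff count = 4: no.

0


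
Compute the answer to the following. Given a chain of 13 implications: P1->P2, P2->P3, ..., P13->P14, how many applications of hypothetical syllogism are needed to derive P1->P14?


With 13 implications in a chain connecting 14 propositions:
P1->P2, P2->P3, ..., P13->P14
Steps needed = (number of implications) - 1 = 13 - 1 = 12

12


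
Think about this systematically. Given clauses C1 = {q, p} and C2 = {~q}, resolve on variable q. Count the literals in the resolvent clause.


Remove q from C1 and ~q from C2.
C1 remainder: {p}
C2 remainder: {}
Union (resolvent): {p}
Resolvent has 1 literal(s).

1


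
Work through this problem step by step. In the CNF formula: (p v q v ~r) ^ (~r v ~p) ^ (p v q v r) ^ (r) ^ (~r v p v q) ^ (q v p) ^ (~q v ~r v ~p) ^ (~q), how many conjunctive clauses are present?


A CNF formula is a conjunction of clauses.
Clauses are separated by ^.
Counting the conjuncts: 8 clauses.

8


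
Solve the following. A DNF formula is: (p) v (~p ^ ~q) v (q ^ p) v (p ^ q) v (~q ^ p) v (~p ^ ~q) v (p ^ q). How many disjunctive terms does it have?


A DNF formula is a disjunction of terms (conjunctions).
Terms are separated by v.
Counting the disjuncts: 7 terms.

7


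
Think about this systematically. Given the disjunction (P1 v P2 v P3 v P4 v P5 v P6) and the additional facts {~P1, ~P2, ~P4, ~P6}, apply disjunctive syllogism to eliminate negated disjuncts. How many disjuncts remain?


Original disjuncts (6): P1, P2, P3, P4, P5, P6
Negated (eliminate): ~P1, ~P2, ~P4, ~P6
Remaining disjuncts: P3, P5
Count = 6 - 4 = 2

2


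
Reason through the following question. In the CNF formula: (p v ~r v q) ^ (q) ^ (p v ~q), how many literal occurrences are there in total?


Counting literals in each clause:
Clause 1: 3 literal(s)
Clause 2: 1 literal(s)
Clause 3: 2 literal(s)
Total = 6

6


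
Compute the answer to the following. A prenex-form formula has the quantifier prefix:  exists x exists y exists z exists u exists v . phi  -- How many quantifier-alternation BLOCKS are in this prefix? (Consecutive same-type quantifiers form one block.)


Quantifier-type sequence: E E E E E  (A=forall, E=exists)
Group into maximal same-type runs:
  Ex5
Number of blocks = 1

1


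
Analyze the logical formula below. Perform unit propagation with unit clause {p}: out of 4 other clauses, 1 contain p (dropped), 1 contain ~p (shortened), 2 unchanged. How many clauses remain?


Satisfied (removed): 1
Shortened (remain): 1
Unchanged (remain): 2
Remaining = 1 + 2 = 3

3


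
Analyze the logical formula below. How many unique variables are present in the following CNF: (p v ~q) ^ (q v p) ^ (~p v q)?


Identify each variable that appears in the formula.
Variables found: p, q
Count = 2

2


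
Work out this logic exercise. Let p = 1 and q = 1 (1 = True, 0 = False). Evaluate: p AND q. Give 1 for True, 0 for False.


p = 1, q = 1
Operation: p AND q
Evaluate: 1 AND 1 = 1

1


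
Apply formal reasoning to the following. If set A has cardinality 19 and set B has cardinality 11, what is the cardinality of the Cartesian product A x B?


The Cartesian product A x B contains all ordered pairs (a, b).
|A x B| = |A| * |B| = 19 * 11 = 209

209


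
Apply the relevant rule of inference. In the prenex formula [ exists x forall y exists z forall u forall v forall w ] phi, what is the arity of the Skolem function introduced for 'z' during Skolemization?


Quantifier prefix: exists x forall y exists z forall u forall v forall w
'z' is existentially quantified at position 3.
Universal variables preceding it: y
Skolem function arity = 1

1


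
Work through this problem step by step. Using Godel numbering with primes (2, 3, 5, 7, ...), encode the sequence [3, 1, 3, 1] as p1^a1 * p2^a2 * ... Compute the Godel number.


Encode each element as an exponent of the corresponding prime:
  2^3 = 8
  3^1 = 3
  5^3 = 125
  7^1 = 7
Product = 8 * 3 * 125 * 7 = 21000

21000


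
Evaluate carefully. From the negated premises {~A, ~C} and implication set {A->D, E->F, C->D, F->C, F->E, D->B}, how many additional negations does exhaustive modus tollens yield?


Initial negated facts: {~A, ~C}
Apply modus tollens to closure:
  ~C and F->C  =>  ~F
  ~F and E->F  =>  ~E
Final negated: {~A, ~C, ~E, ~F}
New negations: {~E, ~F}
Count = 2

2


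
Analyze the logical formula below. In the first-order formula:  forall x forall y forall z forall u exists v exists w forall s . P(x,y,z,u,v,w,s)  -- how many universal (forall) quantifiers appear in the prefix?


Quantifier prefix: forall x forall y forall z forall u exists v exists w forall s
Mark each quantifier type:
  U U U U E E U
Universal count = 5, Existential count = 2
Asked for universal (forall) quantifiers: 5

5


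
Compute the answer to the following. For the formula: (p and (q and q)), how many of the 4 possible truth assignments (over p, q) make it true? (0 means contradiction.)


Check all 4 assignments:
p=0, q=0: 0
p=0, q=1: 0
p=1, q=0: 0
p=1, q=1: 1
Count of True = 1

1


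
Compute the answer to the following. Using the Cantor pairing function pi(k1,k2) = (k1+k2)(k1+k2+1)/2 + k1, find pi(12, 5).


k1 + k2 = 17
(k1+k2)(k1+k2+1)/2 = 17 * 18 / 2 = 153
pi = 153 + 12 = 165

165


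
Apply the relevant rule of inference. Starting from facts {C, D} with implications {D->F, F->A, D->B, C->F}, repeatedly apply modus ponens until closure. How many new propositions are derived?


Initial facts: {C, D}
Apply modus ponens to closure:
  D and D->F  =>  F
  F and F->A  =>  A
  D and D->B  =>  B
Final known: {A, B, C, D, F}
New propositions: {A, B, F}
Count = 3

3


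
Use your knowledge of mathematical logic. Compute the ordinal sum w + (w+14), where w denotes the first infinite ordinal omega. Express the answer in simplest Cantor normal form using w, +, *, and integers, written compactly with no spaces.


Compute w + (w+14).
Ordinal + is associative but NOT commutative; for finite n>0, n + w = w but w + n stays w+n.
w + (w+14) = (w+w) + 14 = w*2+14.
Result = w*2+14

w*2+14


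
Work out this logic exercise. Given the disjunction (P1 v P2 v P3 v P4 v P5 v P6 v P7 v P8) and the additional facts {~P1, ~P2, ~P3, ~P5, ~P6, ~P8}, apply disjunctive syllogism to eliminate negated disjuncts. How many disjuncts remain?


Original disjuncts (8): P1, P2, P3, P4, P5, P6, P7, P8
Negated (eliminate): ~P1, ~P2, ~P3, ~P5, ~P6, ~P8
Remaining disjuncts: P4, P7
Count = 8 - 6 = 2

2


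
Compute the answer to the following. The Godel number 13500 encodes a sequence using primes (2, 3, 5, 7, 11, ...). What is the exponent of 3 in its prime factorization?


Factorize 13500 by dividing by 3 repeatedly.
Division steps: 3 divides 13500 exactly 3 time(s).
Exponent of 3 = 3

3


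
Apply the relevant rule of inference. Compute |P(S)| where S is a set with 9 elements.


The power set of a set with n elements has 2^n elements.
|P(S)| = 2^9 = 512

512


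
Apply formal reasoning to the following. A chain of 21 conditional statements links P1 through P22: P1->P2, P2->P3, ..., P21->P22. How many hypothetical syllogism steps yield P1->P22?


With 21 implications in a chain connecting 22 propositions:
P1->P2, P2->P3, ..., P21->P22
Steps needed = (number of implications) - 1 = 21 - 1 = 20

20


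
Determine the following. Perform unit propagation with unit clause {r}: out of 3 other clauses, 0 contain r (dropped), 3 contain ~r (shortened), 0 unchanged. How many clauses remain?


Satisfied (removed): 0
Shortened (remain): 3
Unchanged (remain): 0
Remaining = 3 + 0 = 3

3


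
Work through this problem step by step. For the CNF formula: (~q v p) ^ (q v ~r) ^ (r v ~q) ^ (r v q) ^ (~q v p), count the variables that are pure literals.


Check each variable for pure literal status:
p: pure positive
q: mixed (not pure)
r: mixed (not pure)
Pure literal count = 1

1


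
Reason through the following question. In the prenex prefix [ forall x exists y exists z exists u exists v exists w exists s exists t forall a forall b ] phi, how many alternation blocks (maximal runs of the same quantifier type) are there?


Quantifier-type sequence: A E E E E E E E A A  (A=forall, E=exists)
Group into maximal same-type runs:
  Ax1 | Ex7 | Ax2
Number of blocks = 3

3


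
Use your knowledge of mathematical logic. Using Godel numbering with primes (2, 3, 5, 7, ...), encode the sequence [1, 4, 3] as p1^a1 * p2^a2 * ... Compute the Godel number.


Encode each element as an exponent of the corresponding prime:
  2^1 = 2
  3^4 = 81
  5^3 = 125
Product = 2 * 81 * 125 = 20250

20250


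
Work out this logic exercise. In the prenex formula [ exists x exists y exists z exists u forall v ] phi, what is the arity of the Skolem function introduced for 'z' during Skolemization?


Quantifier prefix: exists x exists y exists z exists u forall v
'z' is existentially quantified at position 3.
No universal quantifiers precede it.
Skolem function arity = 0 (a Skolem constant)

0


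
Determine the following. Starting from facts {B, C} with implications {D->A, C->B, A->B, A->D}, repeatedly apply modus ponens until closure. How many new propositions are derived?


Initial facts: {B, C}
Apply modus ponens to closure:
  (no implication fires)
Final known: {B, C}
New propositions: {(none)}
Count = 0

0


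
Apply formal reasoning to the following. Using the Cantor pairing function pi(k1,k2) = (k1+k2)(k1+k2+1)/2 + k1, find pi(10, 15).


k1 + k2 = 25
(k1+k2)(k1+k2+1)/2 = 25 * 26 / 2 = 325
pi = 325 + 10 = 335

335


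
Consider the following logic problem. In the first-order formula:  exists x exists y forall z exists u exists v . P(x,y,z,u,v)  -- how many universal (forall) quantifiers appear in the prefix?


Quantifier prefix: exists x exists y forall z exists u exists v
Mark each quantifier type:
  E E U E E
Universal count = 1, Existential count = 4
Asked for universal (forall) quantifiers: 1

1


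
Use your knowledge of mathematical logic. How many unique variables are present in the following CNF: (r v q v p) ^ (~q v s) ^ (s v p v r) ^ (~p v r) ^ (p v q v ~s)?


Identify each variable that appears in the formula.
Variables found: p, q, r, s
Count = 4

4


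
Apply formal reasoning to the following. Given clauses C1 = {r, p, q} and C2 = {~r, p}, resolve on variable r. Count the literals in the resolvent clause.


Remove r from C1 and ~r from C2.
C1 remainder: {p, q}
C2 remainder: {p}
Union (resolvent): {p, q}
Resolvent has 2 literal(s).

2


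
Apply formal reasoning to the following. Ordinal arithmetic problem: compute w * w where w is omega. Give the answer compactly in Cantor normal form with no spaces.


Compute w * w.
Ordinal * is associative and left-distributive over +, but NOT commutative; for finite n>1, n*w = w but w*n stays w*n.
w * w = w^2 by definition.
Result = w^2

w^2


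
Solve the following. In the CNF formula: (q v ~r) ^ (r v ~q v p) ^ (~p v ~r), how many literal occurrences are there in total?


Counting literals in each clause:
Clause 1: 2 literal(s)
Clause 2: 3 literal(s)
Clause 3: 2 literal(s)
Total = 7

7


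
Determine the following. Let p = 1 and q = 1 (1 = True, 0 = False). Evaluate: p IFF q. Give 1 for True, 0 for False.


p = 1, q = 1
Operation: p IFF q
Evaluate: 1 IFF 1 = 1

1


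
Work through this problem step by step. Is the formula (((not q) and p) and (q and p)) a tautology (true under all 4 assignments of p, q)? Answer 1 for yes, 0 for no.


Check all 4 assignments:
p=0, q=0: 0
p=0, q=1: 0
p=1, q=0: 0
p=1, q=1: 0
Satisfying count = 0/4.
Tautology iff count = 4: no.

0


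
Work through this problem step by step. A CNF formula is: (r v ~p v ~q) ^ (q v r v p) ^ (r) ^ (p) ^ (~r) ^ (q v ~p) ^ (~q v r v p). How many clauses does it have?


A CNF formula is a conjunction of clauses.
Clauses are separated by ^.
Counting the conjuncts: 7 clauses.

7


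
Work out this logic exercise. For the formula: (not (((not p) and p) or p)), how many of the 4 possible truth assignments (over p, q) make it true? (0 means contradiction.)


Check all 4 assignments:
p=0, q=0: 1
p=0, q=1: 1
p=1, q=0: 0
p=1, q=1: 0
Count of True = 2

2


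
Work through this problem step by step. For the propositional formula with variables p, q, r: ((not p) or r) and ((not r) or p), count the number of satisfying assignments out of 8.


Evaluate all 8 assignments for p, q, r:
p=0, q=0, r=0: 1
p=0, q=0, r=1: 0
p=0, q=1, r=0: 1
p=0, q=1, r=1: 0
p=1, q=0, r=0: 0
p=1, q=0, r=1: 1
p=1, q=1, r=0: 0
p=1, q=1, r=1: 1
Satisfying count = 4

4


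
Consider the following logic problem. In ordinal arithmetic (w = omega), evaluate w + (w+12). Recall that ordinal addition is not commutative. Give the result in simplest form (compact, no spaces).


Compute w + (w+12).
Ordinal + is associative but NOT commutative; for finite n>0, n + w = w but w + n stays w+n.
w + (w+12) = (w+w) + 12 = w*2+12.
Result = w*2+12

w*2+12


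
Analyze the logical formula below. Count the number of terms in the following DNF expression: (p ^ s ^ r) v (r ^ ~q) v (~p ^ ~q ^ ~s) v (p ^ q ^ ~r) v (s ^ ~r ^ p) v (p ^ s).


A DNF formula is a disjunction of terms (conjunctions).
Terms are separated by v.
Counting the disjuncts: 6 terms.

6


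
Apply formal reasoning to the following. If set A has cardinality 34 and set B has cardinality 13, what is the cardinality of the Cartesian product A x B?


The Cartesian product A x B contains all ordered pairs (a, b).
|A x B| = |A| * |B| = 34 * 13 = 442

442


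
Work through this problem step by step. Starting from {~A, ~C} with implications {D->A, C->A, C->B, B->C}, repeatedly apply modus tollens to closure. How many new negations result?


Initial negated facts: {~A, ~C}
Apply modus tollens to closure:
  ~A and D->A  =>  ~D
  ~C and B->C  =>  ~B
Final negated: {~A, ~B, ~C, ~D}
New negations: {~B, ~D}
Count = 2

2


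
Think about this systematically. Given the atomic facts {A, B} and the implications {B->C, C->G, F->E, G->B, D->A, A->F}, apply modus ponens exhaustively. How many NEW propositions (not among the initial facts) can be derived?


Initial facts: {A, B}
Apply modus ponens to closure:
  B and B->C  =>  C
  C and C->G  =>  G
  A and A->F  =>  F
  F and F->E  =>  E
Final known: {A, B, C, E, F, G}
New propositions: {C, E, F, G}
Count = 4

4


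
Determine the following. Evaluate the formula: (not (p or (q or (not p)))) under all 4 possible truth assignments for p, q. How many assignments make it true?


Check all 4 assignments:
p=0, q=0: 0
p=0, q=1: 0
p=1, q=0: 0
p=1, q=1: 0
Count of True = 0

0


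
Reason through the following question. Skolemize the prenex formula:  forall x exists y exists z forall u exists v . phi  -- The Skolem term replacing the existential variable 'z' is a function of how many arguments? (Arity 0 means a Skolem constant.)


Quantifier prefix: forall x exists y exists z forall u exists v
'z' is existentially quantified at position 3.
Universal variables preceding it: x
Skolem function arity = 1

1


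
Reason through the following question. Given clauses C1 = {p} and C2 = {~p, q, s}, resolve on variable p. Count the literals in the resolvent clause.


Remove p from C1 and ~p from C2.
C1 remainder: {}
C2 remainder: {q, s}
Union (resolvent): {q, s}
Resolvent has 2 literal(s).

2


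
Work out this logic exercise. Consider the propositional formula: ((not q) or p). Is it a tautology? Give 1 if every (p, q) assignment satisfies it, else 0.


Check all 4 assignments:
p=0, q=0: 1
p=0, q=1: 0
p=1, q=0: 1
p=1, q=1: 1
Satisfying count = 3/4.
Tautology iff count = 4: no.

0


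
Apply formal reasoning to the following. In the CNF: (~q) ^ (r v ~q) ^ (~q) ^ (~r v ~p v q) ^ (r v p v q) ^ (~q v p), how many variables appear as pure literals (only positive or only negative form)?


Check each variable for pure literal status:
p: mixed (not pure)
q: mixed (not pure)
r: mixed (not pure)
Pure literal count = 0

0


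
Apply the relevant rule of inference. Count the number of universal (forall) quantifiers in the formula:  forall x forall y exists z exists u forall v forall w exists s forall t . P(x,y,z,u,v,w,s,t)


Quantifier prefix: forall x forall y exists z exists u forall v forall w exists s forall t
Mark each quantifier type:
  U U E E U U E U
Universal count = 5, Existential count = 3
Asked for universal (forall) quantifiers: 5

5


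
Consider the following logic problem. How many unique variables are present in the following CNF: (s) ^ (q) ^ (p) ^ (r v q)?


Identify each variable that appears in the formula.
Variables found: p, q, r, s
Count = 4

4


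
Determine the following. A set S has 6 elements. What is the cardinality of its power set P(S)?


The power set of a set with n elements has 2^n elements.
|P(S)| = 2^6 = 64

64


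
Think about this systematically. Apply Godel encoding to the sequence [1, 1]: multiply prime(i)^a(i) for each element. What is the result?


Encode each element as an exponent of the corresponding prime:
  2^1 = 2
  3^1 = 3
Product = 2 * 3 = 6

6


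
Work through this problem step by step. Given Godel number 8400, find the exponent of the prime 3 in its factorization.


Factorize 8400 by dividing by 3 repeatedly.
Division steps: 3 divides 8400 exactly 1 time(s).
Exponent of 3 = 1

1


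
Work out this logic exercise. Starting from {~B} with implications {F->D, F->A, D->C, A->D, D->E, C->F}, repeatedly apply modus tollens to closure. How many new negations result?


Initial negated facts: {~B}
Apply modus tollens to closure:
  (no implication fires)
Final negated: {~B}
New negations: {(none)}
Count = 0

0


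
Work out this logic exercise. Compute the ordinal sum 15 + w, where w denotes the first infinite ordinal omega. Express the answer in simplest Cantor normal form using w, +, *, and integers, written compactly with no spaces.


Compute 15 + w.
Ordinal + is associative but NOT commutative; for finite n>0, n + w = w but w + n stays w+n.
Any finite left addend is absorbed by w on the right: 15 + w = w.
Result = w

w


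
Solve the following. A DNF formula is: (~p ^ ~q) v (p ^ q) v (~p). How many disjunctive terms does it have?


A DNF formula is a disjunction of terms (conjunctions).
Terms are separated by v.
Counting the disjuncts: 3 terms.

3


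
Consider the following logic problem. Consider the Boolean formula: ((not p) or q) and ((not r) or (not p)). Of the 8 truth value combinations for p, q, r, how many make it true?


Evaluate all 8 assignments for p, q, r:
p=0, q=0, r=0: 1
p=0, q=0, r=1: 1
p=0, q=1, r=0: 1
p=0, q=1, r=1: 1
p=1, q=0, r=0: 0
p=1, q=0, r=1: 0
p=1, q=1, r=0: 1
p=1, q=1, r=1: 0
Satisfying count = 5

5


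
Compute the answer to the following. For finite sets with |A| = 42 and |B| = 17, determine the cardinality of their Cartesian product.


The Cartesian product A x B contains all ordered pairs (a, b).
|A x B| = |A| * |B| = 42 * 17 = 714

714


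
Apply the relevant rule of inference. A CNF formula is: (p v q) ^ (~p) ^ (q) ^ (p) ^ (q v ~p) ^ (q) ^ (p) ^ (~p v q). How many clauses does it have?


A CNF formula is a conjunction of clauses.
Clauses are separated by ^.
Counting the conjuncts: 8 clauses.

8


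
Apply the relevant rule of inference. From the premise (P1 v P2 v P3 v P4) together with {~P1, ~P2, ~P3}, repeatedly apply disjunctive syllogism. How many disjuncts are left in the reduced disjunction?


Original disjuncts (4): P1, P2, P3, P4
Negated (eliminate): ~P1, ~P2, ~P3
Remaining disjuncts: P4
Count = 4 - 3 = 1

1


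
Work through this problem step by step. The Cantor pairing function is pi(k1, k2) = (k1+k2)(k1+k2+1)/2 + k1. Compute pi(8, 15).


k1 + k2 = 23
(k1+k2)(k1+k2+1)/2 = 23 * 24 / 2 = 276
pi = 276 + 8 = 284

284


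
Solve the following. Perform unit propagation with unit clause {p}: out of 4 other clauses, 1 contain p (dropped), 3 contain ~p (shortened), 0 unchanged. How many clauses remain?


Satisfied (removed): 1
Shortened (remain): 3
Unchanged (remain): 0
Remaining = 3 + 0 = 3

3


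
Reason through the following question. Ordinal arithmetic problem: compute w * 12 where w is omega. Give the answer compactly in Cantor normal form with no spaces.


Compute w * 12.
Ordinal * is associative and left-distributive over +, but NOT commutative; for finite n>1, n*w = w but w*n stays w*n.
w * 12 means 12 copies of w concatenated: w*12.
Result = w*12

w*12


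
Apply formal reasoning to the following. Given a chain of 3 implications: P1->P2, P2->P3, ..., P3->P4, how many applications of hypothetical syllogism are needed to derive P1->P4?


With 3 implications in a chain connecting 4 propositions:
P1->P2, P2->P3, ..., P3->P4
Steps needed = (number of implications) - 1 = 3 - 1 = 2

2


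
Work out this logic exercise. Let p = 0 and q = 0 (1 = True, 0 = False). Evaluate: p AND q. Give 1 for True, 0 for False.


p = 0, q = 0
Operation: p AND q
Evaluate: 0 AND 0 = 0

0


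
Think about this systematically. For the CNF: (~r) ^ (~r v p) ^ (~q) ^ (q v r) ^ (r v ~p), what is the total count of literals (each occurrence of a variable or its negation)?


Counting literals in each clause:
Clause 1: 1 literal(s)
Clause 2: 2 literal(s)
Clause 3: 1 literal(s)
Clause 4: 2 literal(s)
Clause 5: 2 literal(s)
Total = 8

8


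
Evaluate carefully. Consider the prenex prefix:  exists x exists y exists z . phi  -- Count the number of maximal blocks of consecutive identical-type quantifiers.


Quantifier-type sequence: E E E  (A=forall, E=exists)
Group into maximal same-type runs:
  Ex3
Number of blocks = 1

1


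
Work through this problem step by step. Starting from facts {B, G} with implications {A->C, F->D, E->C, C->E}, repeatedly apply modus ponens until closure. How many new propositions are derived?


Initial facts: {B, G}
Apply modus ponens to closure:
  (no implication fires)
Final known: {B, G}
New propositions: {(none)}
Count = 0

0


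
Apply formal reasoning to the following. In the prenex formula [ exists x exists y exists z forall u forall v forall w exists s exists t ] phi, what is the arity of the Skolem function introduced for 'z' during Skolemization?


Quantifier prefix: exists x exists y exists z forall u forall v forall w exists s exists t
'z' is existentially quantified at position 3.
No universal quantifiers precede it.
Skolem function arity = 0 (a Skolem constant)

0


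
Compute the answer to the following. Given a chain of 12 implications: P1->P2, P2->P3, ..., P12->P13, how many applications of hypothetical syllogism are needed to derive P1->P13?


With 12 implications in a chain connecting 13 propositions:
P1->P2, P2->P3, ..., P12->P13
Steps needed = (number of implications) - 1 = 12 - 1 = 11

11


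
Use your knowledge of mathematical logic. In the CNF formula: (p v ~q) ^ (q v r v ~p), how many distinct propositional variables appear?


Identify each variable that appears in the formula.
Variables found: p, q, r
Count = 3

3


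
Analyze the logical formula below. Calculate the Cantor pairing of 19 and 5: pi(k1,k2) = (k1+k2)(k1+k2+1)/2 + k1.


k1 + k2 = 24
(k1+k2)(k1+k2+1)/2 = 24 * 25 / 2 = 300
pi = 300 + 19 = 319

319


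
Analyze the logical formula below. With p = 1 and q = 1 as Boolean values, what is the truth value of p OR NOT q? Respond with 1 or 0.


p = 1, q = 1
Operation: p OR NOT q
Evaluate: 1 OR NOT 1 = 1

1


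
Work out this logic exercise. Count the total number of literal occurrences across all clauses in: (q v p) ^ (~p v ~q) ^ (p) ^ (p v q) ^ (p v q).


Counting literals in each clause:
Clause 1: 2 literal(s)
Clause 2: 2 literal(s)
Clause 3: 1 literal(s)
Clause 4: 2 literal(s)
Clause 5: 2 literal(s)
Total = 9

9


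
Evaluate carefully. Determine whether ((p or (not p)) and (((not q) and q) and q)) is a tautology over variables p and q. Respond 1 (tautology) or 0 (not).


Check all 4 assignments:
p=0, q=0: 0
p=0, q=1: 0
p=1, q=0: 0
p=1, q=1: 0
Satisfying count = 0/4.
Tautology iff count = 4: no.

0


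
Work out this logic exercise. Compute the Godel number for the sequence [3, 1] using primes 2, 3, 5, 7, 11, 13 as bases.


Encode each element as an exponent of the corresponding prime:
  2^3 = 8
  3^1 = 3
Product = 8 * 3 = 24

24


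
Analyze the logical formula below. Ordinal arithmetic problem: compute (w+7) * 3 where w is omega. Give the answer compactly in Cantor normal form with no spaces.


Compute (w+7) * 3.
Ordinal * is associative and left-distributive over +, but NOT commutative; for finite n>1, n*w = w but w*n stays w*n.
(w+7) * 3 = (w+7) repeated 3 times. Each intermediate +7 is absorbed by the following w; only the last survives: w*3+7.
Result = w*3+7

w*3+7


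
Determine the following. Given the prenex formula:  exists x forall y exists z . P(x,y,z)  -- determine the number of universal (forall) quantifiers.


Quantifier prefix: exists x forall y exists z
Mark each quantifier type:
  E U E
Universal count = 1, Existential count = 2
Asked for universal (forall) quantifiers: 1

1


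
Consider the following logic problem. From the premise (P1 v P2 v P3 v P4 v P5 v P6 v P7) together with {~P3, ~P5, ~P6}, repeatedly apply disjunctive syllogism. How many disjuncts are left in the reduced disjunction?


Original disjuncts (7): P1, P2, P3, P4, P5, P6, P7
Negated (eliminate): ~P3, ~P5, ~P6
Remaining disjuncts: P1, P2, P4, P7
Count = 7 - 3 = 4

4


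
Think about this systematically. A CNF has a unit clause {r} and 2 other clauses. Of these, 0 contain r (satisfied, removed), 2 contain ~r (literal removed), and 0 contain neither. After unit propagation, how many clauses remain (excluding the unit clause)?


Satisfied (removed): 0
Shortened (remain): 2
Unchanged (remain): 0
Remaining = 2 + 0 = 2

2


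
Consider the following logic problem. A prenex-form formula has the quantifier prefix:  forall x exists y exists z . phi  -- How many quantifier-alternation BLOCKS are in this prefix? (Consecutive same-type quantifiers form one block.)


Quantifier-type sequence: A E E  (A=forall, E=exists)
Group into maximal same-type runs:
  Ax1 | Ex2
Number of blocks = 2

2


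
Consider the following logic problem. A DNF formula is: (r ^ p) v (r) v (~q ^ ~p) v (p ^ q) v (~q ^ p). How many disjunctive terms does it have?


A DNF formula is a disjunction of terms (conjunctions).
Terms are separated by v.
Counting the disjuncts: 5 terms.

5


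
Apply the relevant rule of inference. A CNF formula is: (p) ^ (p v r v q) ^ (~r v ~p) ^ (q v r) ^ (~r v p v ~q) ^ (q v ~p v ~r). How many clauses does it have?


A CNF formula is a conjunction of clauses.
Clauses are separated by ^.
Counting the conjuncts: 6 clauses.

6


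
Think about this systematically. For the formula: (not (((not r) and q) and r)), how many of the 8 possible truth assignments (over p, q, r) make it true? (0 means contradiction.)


Check all 8 assignments:
p=0, q=0, r=0: 1
p=0, q=0, r=1: 1
p=0, q=1, r=0: 1
p=0, q=1, r=1: 1
p=1, q=0, r=0: 1
p=1, q=0, r=1: 1
p=1, q=1, r=0: 1
p=1, q=1, r=1: 1
Count of True = 8

8


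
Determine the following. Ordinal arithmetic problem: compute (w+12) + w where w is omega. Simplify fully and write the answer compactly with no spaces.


Compute (w+12) + w.
Ordinal + is associative but NOT commutative; for finite n>0, n + w = w but w + n stays w+n.
(w+12) + w = w + (12+w) = w + w = w*2 (the finite tail 12 is absorbed by the right w).
Result = w*2

w*2


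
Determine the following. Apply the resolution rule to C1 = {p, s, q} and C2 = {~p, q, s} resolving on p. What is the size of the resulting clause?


Remove p from C1 and ~p from C2.
C1 remainder: {s, q}
C2 remainder: {q, s}
Union (resolvent): {q, s}
Resolvent has 2 literal(s).

2


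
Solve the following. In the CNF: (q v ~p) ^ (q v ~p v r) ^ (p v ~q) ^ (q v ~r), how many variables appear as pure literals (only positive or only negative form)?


Check each variable for pure literal status:
p: mixed (not pure)
q: mixed (not pure)
r: mixed (not pure)
Pure literal count = 0

0


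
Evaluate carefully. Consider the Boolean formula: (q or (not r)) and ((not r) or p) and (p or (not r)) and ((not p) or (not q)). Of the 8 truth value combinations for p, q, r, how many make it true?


Evaluate all 8 assignments for p, q, r:
p=0, q=0, r=0: 1
p=0, q=0, r=1: 0
p=0, q=1, r=0: 1
p=0, q=1, r=1: 0
p=1, q=0, r=0: 1
p=1, q=0, r=1: 0
p=1, q=1, r=0: 0
p=1, q=1, r=1: 0
Satisfying count = 3

3


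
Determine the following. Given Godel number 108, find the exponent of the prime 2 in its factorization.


Factorize 108 by dividing by 2 repeatedly.
Division steps: 2 divides 108 exactly 2 time(s).
Exponent of 2 = 2

2


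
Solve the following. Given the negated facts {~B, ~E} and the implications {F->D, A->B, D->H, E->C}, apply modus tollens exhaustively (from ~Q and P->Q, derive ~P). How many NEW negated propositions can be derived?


Initial negated facts: {~B, ~E}
Apply modus tollens to closure:
  ~B and A->B  =>  ~A
Final negated: {~A, ~B, ~E}
New negations: {~A}
Count = 1

1


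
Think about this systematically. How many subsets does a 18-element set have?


The power set of a set with n elements has 2^n elements.
|P(S)| = 2^18 = 262144

262144


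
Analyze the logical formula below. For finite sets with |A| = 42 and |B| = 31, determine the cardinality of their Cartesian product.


The Cartesian product A x B contains all ordered pairs (a, b).
|A x B| = |A| * |B| = 42 * 31 = 1302

1302


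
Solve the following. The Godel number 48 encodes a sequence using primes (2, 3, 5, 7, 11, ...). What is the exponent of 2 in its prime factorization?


Factorize 48 by dividing by 2 repeatedly.
Division steps: 2 divides 48 exactly 4 time(s).
Exponent of 2 = 4

4


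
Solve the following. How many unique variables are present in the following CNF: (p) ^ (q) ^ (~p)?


Identify each variable that appears in the formula.
Variables found: p, q
Count = 2

2


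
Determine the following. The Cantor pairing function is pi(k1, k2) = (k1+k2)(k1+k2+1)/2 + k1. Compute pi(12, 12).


k1 + k2 = 24
(k1+k2)(k1+k2+1)/2 = 24 * 25 / 2 = 300
pi = 300 + 12 = 312

312


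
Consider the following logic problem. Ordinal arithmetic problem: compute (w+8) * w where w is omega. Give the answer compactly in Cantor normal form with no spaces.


Compute (w+8) * w.
Ordinal * is associative and left-distributive over +, but NOT commutative; for finite n>1, n*w = w but w*n stays w*n.
(w+8) * w = sup{(w+8)*k : k<w} = sup{w*k+8} = w^2 (the +8 tail is absorbed in the limit).
Result = w^2

w^2


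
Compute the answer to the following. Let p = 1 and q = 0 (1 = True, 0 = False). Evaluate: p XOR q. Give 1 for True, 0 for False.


p = 1, q = 0
Operation: p XOR q
Evaluate: 1 XOR 0 = 1

1


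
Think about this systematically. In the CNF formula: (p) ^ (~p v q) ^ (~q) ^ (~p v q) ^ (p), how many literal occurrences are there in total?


Counting literals in each clause:
Clause 1: 1 literal(s)
Clause 2: 2 literal(s)
Clause 3: 1 literal(s)
Clause 4: 2 literal(s)
Clause 5: 1 literal(s)
Total = 7

7


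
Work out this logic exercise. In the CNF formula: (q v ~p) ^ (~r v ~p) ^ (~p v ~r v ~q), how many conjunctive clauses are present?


A CNF formula is a conjunction of clauses.
Clauses are separated by ^.
Counting the conjuncts: 3 clauses.

3


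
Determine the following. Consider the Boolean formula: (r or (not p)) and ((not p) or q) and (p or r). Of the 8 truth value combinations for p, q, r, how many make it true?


Evaluate all 8 assignments for p, q, r:
p=0, q=0, r=0: 0
p=0, q=0, r=1: 1
p=0, q=1, r=0: 0
p=0, q=1, r=1: 1
p=1, q=0, r=0: 0
p=1, q=0, r=1: 0
p=1, q=1, r=0: 0
p=1, q=1, r=1: 1
Satisfying count = 3

3


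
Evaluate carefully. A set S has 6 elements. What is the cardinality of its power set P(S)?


The power set of a set with n elements has 2^n elements.
|P(S)| = 2^6 = 64

64


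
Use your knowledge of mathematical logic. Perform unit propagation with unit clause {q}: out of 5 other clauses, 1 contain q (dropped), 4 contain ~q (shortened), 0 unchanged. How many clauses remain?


Satisfied (removed): 1
Shortened (remain): 4
Unchanged (remain): 0
Remaining = 4 + 0 = 4

4


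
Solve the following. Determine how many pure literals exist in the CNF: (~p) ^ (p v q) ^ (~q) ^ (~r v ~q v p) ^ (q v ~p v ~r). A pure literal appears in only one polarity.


Check each variable for pure literal status:
p: mixed (not pure)
q: mixed (not pure)
r: pure negative
Pure literal count = 1

1


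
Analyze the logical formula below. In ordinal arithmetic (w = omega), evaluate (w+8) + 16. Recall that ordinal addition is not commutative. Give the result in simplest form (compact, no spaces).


Compute (w+8) + 16.
Ordinal + is associative but NOT commutative; for finite n>0, n + w = w but w + n stays w+n.
By associativity: (w+8) + 16 = w + (8+16) = w+24.
Result = w+24

w+24


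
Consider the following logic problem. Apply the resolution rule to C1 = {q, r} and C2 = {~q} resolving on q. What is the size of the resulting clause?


Remove q from C1 and ~q from C2.
C1 remainder: {r}
C2 remainder: {}
Union (resolvent): {r}
Resolvent has 1 literal(s).

1


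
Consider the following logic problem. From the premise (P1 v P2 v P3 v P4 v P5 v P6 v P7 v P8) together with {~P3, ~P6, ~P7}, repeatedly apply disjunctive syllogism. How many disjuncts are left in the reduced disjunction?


Original disjuncts (8): P1, P2, P3, P4, P5, P6, P7, P8
Negated (eliminate): ~P3, ~P6, ~P7
Remaining disjuncts: P1, P2, P4, P5, P8
Count = 8 - 3 = 5

5


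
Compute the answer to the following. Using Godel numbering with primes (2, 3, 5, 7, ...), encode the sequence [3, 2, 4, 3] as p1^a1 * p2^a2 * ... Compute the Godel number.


Encode each element as an exponent of the corresponding prime:
  2^3 = 8
  3^2 = 9
  5^4 = 625
  7^3 = 343
Product = 8 * 9 * 625 * 343 = 15435000

15435000


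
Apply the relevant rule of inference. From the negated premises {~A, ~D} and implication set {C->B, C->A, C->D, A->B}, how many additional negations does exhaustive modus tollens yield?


Initial negated facts: {~A, ~D}
Apply modus tollens to closure:
  ~A and C->A  =>  ~C
Final negated: {~A, ~C, ~D}
New negations: {~C}
Count = 1

1


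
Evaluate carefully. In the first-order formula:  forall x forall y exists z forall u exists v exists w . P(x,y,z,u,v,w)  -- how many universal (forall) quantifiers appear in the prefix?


Quantifier prefix: forall x forall y exists z forall u exists v exists w
Mark each quantifier type:
  U U E U E E
Universal count = 3, Existential count = 3
Asked for universal (forall) quantifiers: 3

3


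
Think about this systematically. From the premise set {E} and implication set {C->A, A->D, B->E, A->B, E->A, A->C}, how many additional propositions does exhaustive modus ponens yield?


Initial facts: {E}
Apply modus ponens to closure:
  E and E->A  =>  A
  A and A->C  =>  C
  A and A->D  =>  D
  A and A->B  =>  B
Final known: {A, B, C, D, E}
New propositions: {A, B, C, D}
Count = 4

4


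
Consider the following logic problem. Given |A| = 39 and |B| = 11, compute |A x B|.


The Cartesian product A x B contains all ordered pairs (a, b).
|A x B| = |A| * |B| = 39 * 11 = 429

429


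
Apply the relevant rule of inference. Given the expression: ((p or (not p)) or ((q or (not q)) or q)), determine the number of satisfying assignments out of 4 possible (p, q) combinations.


Check all 4 assignments:
p=0, q=0: 1
p=0, q=1: 1
p=1, q=0: 1
p=1, q=1: 1
Count of True = 4

4


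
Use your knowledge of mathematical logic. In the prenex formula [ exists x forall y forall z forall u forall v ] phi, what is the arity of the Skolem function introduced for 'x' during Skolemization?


Quantifier prefix: exists x forall y forall z forall u forall v
'x' is existentially quantified at position 1.
No universal quantifiers precede it.
Skolem function arity = 0 (a Skolem constant)

0


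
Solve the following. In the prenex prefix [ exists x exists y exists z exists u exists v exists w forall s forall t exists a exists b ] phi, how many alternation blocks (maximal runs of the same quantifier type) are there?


Quantifier-type sequence: E E E E E E A A E E  (A=forall, E=exists)
Group into maximal same-type runs:
  Ex6 | Ax2 | Ex2
Number of blocks = 3

3


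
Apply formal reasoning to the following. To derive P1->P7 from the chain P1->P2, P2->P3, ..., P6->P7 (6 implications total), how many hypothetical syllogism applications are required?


With 6 implications in a chain connecting 7 propositions:
P1->P2, P2->P3, ..., P6->P7
Steps needed = (number of implications) - 1 = 6 - 1 = 5

5


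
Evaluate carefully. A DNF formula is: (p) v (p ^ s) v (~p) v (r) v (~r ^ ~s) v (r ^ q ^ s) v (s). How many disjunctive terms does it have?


A DNF formula is a disjunction of terms (conjunctions).
Terms are separated by v.
Counting the disjuncts: 7 terms.

7


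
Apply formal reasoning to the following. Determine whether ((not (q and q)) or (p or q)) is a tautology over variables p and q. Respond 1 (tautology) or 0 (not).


Check all 4 assignments:
p=0, q=0: 1
p=0, q=1: 1
p=1, q=0: 1
p=1, q=1: 1
Satisfying count = 4/4.
Tautology iff count = 4: yes.

1


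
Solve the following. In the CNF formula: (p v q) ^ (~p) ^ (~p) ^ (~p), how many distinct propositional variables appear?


Identify each variable that appears in the formula.
Variables found: p, q
Count = 2

2
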